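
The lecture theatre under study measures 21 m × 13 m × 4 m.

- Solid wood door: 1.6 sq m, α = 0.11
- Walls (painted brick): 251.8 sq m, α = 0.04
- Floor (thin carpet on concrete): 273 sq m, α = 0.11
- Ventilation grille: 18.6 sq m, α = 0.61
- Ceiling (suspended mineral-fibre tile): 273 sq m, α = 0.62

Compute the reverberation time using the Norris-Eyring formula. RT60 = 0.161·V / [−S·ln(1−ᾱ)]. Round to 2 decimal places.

Total surface area S = 1.6 + 251.8 + 273 + 18.6 + 273 = 818.0 sq m.
Σ(Sᵢαᵢ) = 1.6·0.11 + 251.8·0.04 + 273·0.11 + 18.6·0.61 + 273·0.62 = 220.884.
ᾱ = 220.884 / 818.0 = 0.2700.
−S·ln(1−ᾱ) = −818.0 × ln(1 − 0.2700) = 257.433.
V = 21 × 13 × 4 = 1092 m³.
RT60 = 0.161 × 1092 / 257.433 = 0.68 s.

0.68 s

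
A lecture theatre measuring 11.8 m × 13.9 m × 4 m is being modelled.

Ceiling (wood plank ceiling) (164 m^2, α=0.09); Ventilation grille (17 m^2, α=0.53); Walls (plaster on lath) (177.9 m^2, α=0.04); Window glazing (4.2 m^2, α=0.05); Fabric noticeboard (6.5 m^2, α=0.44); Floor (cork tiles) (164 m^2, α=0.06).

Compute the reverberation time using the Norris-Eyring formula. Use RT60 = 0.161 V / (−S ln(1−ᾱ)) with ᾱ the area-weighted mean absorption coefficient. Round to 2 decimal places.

Total surface area S = 164 + 17 + 177.9 + 4.2 + 6.5 + 164 = 533.6 m^2.
Absorption A = 164×0.09 + 17×0.53 + 177.9×0.04 + 4.2×0.05 + 6.5×0.44 + 164×0.06 = 43.796 sabins.
Mean coefficient ᾱ = A/S = 0.0821.
−S·ln(1−ᾱ) = −533.6 × ln(1 − 0.0821) = 45.712.
V = 11.8 × 13.9 × 4 = 656.08 m³.
T = 0.161·V/[−S·ln(1−ᾱ)] = 0.161·656.08/45.712 = 2.31 s.

2.31 seconds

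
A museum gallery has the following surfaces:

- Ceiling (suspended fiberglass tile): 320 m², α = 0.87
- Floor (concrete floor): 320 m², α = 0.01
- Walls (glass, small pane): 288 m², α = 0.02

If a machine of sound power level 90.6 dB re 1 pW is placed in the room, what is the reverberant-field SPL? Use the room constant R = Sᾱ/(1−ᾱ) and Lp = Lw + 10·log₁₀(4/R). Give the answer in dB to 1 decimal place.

70.4 dB

Σ(Sᵢαᵢ) = 320·0.87 + 320·0.01 + 288·0.02 = 287.360; total area S = 928.0 m².
ᾱ = 287.360/928.0 = 0.3097; R = Sᾱ/(1−ᾱ) = 287.360/(1−0.3097) = 416.283 m².
Lp = 90.6 + 10·log₁₀(4/416.283) = 90.6 + (-20.17) = 70.4 dB.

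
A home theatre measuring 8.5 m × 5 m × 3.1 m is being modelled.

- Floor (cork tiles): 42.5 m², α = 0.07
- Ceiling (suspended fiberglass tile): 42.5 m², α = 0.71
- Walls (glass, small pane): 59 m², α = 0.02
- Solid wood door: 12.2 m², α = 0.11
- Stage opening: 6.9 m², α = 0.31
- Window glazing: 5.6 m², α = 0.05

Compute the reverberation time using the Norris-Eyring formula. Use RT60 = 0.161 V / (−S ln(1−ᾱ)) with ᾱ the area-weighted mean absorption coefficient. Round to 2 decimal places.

0.49 s

S = Σ Sᵢ = 168.7 m².
Σ(Sᵢαᵢ) = 42.5×0.07 + 42.5×0.71 + 59×0.02 + 12.2×0.11 + 6.9×0.31 + 5.6×0.05 = 38.091.
ᾱ = 38.091 / 168.7 = 0.2258.
−S·ln(1−ᾱ) = −168.7 × ln(1 − 0.2258) = 43.175.
V = 8.5 × 5 × 3.1 = 131.75 m³.
RT60 = 0.161 × 131.75 / 43.175 = 0.49 s.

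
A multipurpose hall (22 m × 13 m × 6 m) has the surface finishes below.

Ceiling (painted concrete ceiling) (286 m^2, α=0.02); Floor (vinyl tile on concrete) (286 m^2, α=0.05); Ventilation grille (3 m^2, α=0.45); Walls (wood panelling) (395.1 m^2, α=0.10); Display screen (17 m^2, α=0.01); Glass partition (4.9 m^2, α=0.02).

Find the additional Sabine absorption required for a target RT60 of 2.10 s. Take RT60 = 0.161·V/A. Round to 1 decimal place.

Equivalent absorption area: A₁ = 286×0.02 + 286×0.05 + 3×0.45 + 395.1×0.10 + 17×0.01 + 4.9×0.02 = 61.148 m^2.
Target A₂ = 0.161·1716/2.10 = 131.560 sabins (V = 1716 m³).
Shortfall: 131.560 − 61.148 = 70.4 sabins.

70.4 sabins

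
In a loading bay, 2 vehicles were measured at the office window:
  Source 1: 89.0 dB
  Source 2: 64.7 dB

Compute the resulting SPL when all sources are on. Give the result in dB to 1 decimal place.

Σ 10^(Lᵢ/10) = 7.973e+08.
Combined level = 10 log₁₀(7.973e+08) = 89.0 dB.

89.0 dB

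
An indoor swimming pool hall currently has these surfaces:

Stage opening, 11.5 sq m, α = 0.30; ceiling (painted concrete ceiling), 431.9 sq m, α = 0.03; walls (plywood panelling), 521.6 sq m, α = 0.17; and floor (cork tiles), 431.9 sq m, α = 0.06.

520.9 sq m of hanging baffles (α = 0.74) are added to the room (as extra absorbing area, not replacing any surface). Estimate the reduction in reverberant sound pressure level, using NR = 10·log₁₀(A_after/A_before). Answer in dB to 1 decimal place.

6.0 dB

A_before = Σ Sᵢαᵢ = 11.5×0.30 + 431.9×0.03 + 521.6×0.17 + 431.9×0.06 = 130.993 sabins.
Added absorption = 520.9 × 0.74 = 385.466 sabins.
A_after = 130.993 + 385.466 = 516.459 sabins.
Reduction = 10 log₁₀(A_after/A_before) = 10 log₁₀(3.9426) = 6.0 dB.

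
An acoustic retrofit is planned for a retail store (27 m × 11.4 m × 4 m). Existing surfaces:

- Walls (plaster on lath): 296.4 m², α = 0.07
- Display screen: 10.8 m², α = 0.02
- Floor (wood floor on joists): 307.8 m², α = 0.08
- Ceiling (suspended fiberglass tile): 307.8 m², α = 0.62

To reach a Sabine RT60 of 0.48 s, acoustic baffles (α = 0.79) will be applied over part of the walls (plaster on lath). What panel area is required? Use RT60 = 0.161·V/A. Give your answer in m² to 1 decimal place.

245.2

Equivalent absorption area: A₁ = 296.4*0.07 + 10.8*0.02 + 307.8*0.08 + 307.8*0.62 = 236.424 m².
V = 1231.2 m³. Target absorption A₂ = 0.161 × 1231.2 / 0.48 = 412.965 sabins.
Absorption to add: 412.965 − 236.424 = 176.541 sabins.
Each m² of panel replacing the walls (plaster on lath) adds (0.79 − 0.07) = 0.72 sabins.
Area = ΔA/Δα = 176.541/0.72 = 245.2 m².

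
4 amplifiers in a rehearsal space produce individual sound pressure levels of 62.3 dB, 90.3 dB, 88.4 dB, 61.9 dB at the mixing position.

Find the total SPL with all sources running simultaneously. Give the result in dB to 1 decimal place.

Converting to relative power and adding: 10^(62.3/10) + 10^(90.3/10) + 10^(88.4/10) + 10^(61.9/10) = 1.767e+09.
Combined level = 10 log₁₀(1.767e+09) = 92.5 dB.

92.5 dB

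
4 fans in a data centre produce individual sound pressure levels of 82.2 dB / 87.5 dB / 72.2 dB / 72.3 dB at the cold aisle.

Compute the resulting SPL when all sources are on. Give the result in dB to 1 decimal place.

88.8 dB

Σ 10^(Lᵢ/10) = 7.619e+08.
Combined level = 10 log₁₀(7.619e+08) = 88.8 dB.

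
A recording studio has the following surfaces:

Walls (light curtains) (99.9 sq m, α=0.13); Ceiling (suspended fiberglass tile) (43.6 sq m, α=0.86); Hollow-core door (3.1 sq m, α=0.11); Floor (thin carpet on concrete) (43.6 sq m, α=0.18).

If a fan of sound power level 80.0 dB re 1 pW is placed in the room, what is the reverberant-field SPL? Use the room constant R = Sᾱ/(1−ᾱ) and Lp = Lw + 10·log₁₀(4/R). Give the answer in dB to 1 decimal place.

A = 58.672 sabins; S = 190.2 sq m.
ᾱ = 0.3085, so room constant R = A/(1−ᾱ) = 84.847 sq m.
Lp = Lw + 10 log₁₀(4/R) = 80.0 -13.27 = 66.7 dB.

66.7 dB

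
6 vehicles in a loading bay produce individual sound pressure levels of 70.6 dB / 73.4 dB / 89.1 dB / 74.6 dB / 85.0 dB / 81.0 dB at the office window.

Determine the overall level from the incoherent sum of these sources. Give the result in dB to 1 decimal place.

91.2 dB

Σ 10^(Lᵢ/10) = 1.317e+09.
L_total = 10·log₁₀(1.317e+09) = 91.2 dB.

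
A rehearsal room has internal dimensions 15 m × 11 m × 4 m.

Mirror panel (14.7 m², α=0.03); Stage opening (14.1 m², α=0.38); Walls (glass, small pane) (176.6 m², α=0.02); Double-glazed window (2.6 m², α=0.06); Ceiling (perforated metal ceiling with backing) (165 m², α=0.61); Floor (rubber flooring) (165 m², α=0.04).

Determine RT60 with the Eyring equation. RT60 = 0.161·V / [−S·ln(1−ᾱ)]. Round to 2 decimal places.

0.81 s

Total surface area S = 14.7 + 14.1 + 176.6 + 2.6 + 165 + 165 = 538.0 m².
Absorption A = 14.7×0.03 + 14.1×0.38 + 176.6×0.02 + 2.6×0.06 + 165×0.61 + 165×0.04 = 116.737 sabins.
Mean coefficient ᾱ = A/S = 0.2170.
−S·ln(1−ᾱ) = −538.0 × ln(1 − 0.2170) = 131.607.
V = 15 × 11 × 4 = 660 m³.
T = 0.161·V/[−S·ln(1−ᾱ)] = 0.161·660/131.607 = 0.81 s.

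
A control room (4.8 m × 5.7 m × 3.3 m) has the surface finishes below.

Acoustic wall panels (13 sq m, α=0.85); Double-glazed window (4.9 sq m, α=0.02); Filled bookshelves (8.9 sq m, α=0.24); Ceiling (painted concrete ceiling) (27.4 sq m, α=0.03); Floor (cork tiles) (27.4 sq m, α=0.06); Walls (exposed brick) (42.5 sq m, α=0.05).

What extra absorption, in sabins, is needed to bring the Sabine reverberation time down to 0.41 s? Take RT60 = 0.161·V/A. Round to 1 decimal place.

17.6 sabins

Summing Sᵢαᵢ: 11.050 + 0.098 + 2.136 + 0.822 + 1.644 + 2.125 → A₁ = 17.875 sabins.
Target A₂ = 0.161·90.288/0.41 = 35.455 sabins (V = 90.288 m³).
Additional absorption ΔA = 35.455 − 17.875 = 17.6 sabins.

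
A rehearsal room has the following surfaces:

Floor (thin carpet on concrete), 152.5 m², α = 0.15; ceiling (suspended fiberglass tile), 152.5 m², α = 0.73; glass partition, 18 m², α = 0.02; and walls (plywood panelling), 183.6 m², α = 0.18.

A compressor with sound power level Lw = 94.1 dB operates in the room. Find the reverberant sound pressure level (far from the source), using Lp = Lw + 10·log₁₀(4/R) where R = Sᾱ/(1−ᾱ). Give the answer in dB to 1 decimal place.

76.1 dB

A = 167.608 sabins; S = 506.6 m².
ᾱ = 0.3308, so room constant R = A/(1−ᾱ) = 250.460 m².
Lp = 94.1 + 10·log₁₀(4/250.460) = 94.1 + (-17.97) = 76.1 dB.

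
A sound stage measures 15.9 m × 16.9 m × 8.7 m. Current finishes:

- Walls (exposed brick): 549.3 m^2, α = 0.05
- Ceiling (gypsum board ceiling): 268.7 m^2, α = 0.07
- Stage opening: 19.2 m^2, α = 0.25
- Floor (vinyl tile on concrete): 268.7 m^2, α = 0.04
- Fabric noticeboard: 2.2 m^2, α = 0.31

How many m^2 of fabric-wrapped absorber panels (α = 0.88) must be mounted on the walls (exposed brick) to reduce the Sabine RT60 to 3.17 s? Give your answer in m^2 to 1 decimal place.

A₁ = Σ Sᵢαᵢ = 549.3×0.05 + 268.7×0.07 + 19.2×0.25 + 268.7×0.04 + 2.2×0.31 = 62.504 sabins.
Required A₂ = 0.161·2337.777/3.17 = 118.733 sabins.
Absorption to add: 118.733 − 62.504 = 56.229 sabins.
Net gain per m^2: Δα = 0.88 − 0.05 = 0.83.
Panel area = 56.229 / 0.83 = 67.7 m^2.

67.7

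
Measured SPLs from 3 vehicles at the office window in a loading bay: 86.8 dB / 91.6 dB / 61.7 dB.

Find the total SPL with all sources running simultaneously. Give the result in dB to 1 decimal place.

Σ 10^(Lᵢ/10) = 1.926e+09.
Combined level = 10 log₁₀(1.926e+09) = 92.8 dB.

92.8 dB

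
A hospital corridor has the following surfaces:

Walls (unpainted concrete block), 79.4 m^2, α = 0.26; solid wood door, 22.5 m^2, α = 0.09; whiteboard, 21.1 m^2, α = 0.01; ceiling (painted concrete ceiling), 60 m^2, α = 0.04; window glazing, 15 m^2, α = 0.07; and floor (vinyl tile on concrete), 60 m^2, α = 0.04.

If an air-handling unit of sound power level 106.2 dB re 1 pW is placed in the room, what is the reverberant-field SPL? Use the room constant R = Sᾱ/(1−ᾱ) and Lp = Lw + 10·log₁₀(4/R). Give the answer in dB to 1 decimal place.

97.1 dB

Σ(Sᵢαᵢ) = 79.4·0.26 + 22.5·0.09 + 21.1·0.01 + 60·0.04 + 15·0.07 + 60·0.04 = 28.730; total area S = 258.0 m^2.
ᾱ = 28.730/258.0 = 0.1114; R = Sᾱ/(1−ᾱ) = 28.730/(1−0.1114) = 32.332 m^2.
Lp = 106.2 + 10·log₁₀(4/32.332) = 106.2 + (-9.08) = 97.1 dB.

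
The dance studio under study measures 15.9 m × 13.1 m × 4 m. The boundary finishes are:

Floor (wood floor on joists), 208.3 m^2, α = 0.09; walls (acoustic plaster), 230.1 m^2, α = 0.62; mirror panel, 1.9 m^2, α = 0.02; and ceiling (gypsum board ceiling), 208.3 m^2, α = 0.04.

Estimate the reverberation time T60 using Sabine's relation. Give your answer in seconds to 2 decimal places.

0.79 s

A = Σ Sᵢαᵢ = 208.3×0.09 + 230.1×0.62 + 1.9×0.02 + 208.3×0.04 = 169.779 sabins.
Room volume: 833.16 m³.
T = 0.161 V/A = 0.161·833.16/169.779 = 0.79 s.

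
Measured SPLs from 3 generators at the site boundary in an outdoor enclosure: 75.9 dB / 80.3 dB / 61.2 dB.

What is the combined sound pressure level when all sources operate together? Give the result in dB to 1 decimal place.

Sum in the linear (power) domain: Σ 10^(Lᵢ/10) = 10^(75.9/10) + 10^(80.3/10) + 10^(61.2/10) = 1.474e+08.
Combined level = 10 log₁₀(1.474e+08) = 81.7 dB.

81.7 dB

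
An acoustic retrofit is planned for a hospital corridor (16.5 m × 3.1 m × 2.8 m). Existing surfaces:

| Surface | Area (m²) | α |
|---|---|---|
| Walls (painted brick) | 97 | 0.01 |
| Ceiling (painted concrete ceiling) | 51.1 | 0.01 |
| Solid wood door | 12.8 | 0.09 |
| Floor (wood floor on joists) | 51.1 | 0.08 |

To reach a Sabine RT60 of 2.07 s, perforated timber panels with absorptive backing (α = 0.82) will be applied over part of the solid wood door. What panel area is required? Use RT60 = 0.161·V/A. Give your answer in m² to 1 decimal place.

A₁ = Σ Sᵢαᵢ = 97*0.01 + 51.1*0.01 + 12.8*0.09 + 51.1*0.08 = 6.721 sabins.
Required A₂ = 0.161·143.22/2.07 = 11.139 sabins.
Absorption to add: 11.139 − 6.721 = 4.418 sabins.
Each m² of panel replacing the solid wood door adds (0.82 − 0.09) = 0.73 sabins.
Area = ΔA/Δα = 4.418/0.73 = 6.1 m².

6.1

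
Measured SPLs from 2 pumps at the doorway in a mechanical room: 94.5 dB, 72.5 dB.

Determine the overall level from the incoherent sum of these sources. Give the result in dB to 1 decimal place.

Sum in the linear (power) domain: Σ 10^(Lᵢ/10) = 10^(94.5/10) + 10^(72.5/10) = 2.836e+09.
L_total = 10·log₁₀(2.836e+09) = 94.5 dB.

94.5 dB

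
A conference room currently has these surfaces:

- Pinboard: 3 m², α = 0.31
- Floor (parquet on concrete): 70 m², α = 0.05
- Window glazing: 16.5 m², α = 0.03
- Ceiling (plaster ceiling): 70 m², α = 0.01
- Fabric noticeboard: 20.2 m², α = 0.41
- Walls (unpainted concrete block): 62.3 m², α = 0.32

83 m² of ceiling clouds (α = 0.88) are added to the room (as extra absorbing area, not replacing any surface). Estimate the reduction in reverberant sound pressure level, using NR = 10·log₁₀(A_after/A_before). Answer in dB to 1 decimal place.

A_before = Σ Sᵢαᵢ = 3×0.31 + 70×0.05 + 16.5×0.03 + 70×0.01 + 20.2×0.41 + 62.3×0.32 = 33.843 sabins.
Treatment contributes 83·0.88 = 73.040 sabins.
New total A_after = 106.883 sabins.
NR = 10·log₁₀(106.883/33.843) = 5.0 dB.

5.0 dB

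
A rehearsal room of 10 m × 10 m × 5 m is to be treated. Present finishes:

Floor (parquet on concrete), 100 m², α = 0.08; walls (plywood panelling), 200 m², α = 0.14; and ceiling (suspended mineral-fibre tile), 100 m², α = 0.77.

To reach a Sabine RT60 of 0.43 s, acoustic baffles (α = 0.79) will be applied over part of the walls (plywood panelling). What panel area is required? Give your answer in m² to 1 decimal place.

Total absorption A₁ = 100·0.08 + 200·0.14 + 100·0.77
  = 8.000 + 28.000 + 77.000 = 113.000 m² sabins.
V = 500 m³. Target absorption A₂ = 0.161 × 500 / 0.43 = 187.209 sabins.
Absorption to add: 187.209 − 113.000 = 74.209 sabins.
Each m² of panel replacing the walls (plywood panelling) adds (0.79 − 0.14) = 0.65 sabins.
Area = ΔA/Δα = 74.209/0.65 = 114.2 m².

114.2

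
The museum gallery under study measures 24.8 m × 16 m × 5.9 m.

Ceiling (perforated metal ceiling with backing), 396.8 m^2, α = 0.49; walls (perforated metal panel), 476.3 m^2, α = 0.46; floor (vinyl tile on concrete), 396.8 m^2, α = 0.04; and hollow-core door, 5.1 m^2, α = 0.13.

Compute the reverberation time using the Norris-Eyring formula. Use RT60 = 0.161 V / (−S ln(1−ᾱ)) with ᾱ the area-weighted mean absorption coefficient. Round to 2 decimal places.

0.72 s

Total surface area S = 396.8 + 476.3 + 396.8 + 5.1 = 1275.0 m^2.
Absorption A = 396.8·0.49 + 476.3·0.46 + 396.8·0.04 + 5.1·0.13 = 430.065 sabins.
Mean coefficient ᾱ = A/S = 0.3373.
Eyring denominator: −S ln(1−ᾱ) = 524.577.
V = 24.8 × 16 × 5.9 = 2341.12 m³.
T = 0.161·V/[−S·ln(1−ᾱ)] = 0.161·2341.12/524.577 = 0.72 s.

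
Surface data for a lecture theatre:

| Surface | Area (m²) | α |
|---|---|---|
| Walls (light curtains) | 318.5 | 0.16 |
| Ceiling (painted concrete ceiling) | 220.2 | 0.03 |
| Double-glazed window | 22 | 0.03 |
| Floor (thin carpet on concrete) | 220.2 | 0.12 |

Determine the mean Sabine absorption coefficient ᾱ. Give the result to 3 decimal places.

Total surface area S = 780.9 m².
Weighted sum Σ Sα = 84.650.
ᾱ = 84.650 / 780.9 = 0.108.

0.108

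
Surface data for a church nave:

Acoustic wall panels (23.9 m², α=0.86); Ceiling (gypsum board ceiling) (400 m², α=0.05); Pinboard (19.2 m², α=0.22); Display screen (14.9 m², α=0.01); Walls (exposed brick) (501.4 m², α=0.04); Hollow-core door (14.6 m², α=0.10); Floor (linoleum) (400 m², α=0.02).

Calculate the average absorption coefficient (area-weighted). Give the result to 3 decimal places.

0.054

S = Σ Sᵢ = 23.9 + 400 + 19.2 + 14.9 + 501.4 + 14.6 + 400 = 1374.0 m².
Weighted sum Σ Sα = 74.443.
ᾱ = A/S = 0.054.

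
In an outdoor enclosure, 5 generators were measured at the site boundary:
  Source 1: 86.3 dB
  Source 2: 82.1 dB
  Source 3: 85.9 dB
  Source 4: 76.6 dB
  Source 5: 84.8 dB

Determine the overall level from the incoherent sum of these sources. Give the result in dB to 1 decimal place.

91.2 dB

Sum in the linear (power) domain: Σ 10^(Lᵢ/10) = 10^(86.3/10) + 10^(82.1/10) + 10^(85.9/10) + 10^(76.6/10) + 10^(84.8/10) = 1.326e+09.
Back to dB: 10·log₁₀ Σ = 91.2 dB.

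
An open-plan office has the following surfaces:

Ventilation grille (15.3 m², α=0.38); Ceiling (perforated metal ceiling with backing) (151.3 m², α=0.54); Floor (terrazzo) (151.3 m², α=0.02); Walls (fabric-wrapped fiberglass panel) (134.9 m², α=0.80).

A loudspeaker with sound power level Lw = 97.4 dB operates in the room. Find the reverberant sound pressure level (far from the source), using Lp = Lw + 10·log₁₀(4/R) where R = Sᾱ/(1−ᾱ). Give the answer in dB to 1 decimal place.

77.9 dB

A = 198.462 sabins; S = 452.8 m².
ᾱ = 198.462/452.8 = 0.4383; R = Sᾱ/(1−ᾱ) = 198.462/(1−0.4383) = 353.324 m².
Lp = Lw + 10 log₁₀(4/R) = 97.4 -19.46 = 77.9 dB.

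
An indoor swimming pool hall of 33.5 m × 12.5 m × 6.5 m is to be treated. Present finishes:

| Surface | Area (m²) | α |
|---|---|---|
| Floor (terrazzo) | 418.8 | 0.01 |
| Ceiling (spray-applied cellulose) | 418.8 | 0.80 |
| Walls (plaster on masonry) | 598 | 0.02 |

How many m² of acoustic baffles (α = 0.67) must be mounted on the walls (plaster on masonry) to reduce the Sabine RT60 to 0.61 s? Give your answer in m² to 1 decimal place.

Equivalent absorption area: A₁ = 418.8·0.01 + 418.8·0.80 + 598·0.02 = 351.188 m².
Required A₂ = 0.161·2721.875/0.61 = 718.397 sabins.
ΔA needed = 718.397 − 351.188 = 367.209 sabins.
Each m² of panel replacing the walls (plaster on masonry) adds (0.67 − 0.02) = 0.65 sabins.
Panel area = 367.209 / 0.65 = 564.9 m².

564.9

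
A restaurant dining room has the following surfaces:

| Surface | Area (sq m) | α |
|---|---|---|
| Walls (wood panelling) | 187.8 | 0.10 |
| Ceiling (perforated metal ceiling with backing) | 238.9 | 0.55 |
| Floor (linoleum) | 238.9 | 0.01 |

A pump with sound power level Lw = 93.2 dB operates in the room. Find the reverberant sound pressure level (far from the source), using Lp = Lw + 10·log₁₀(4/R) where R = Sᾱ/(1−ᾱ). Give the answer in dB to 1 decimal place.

Σ(Sᵢαᵢ) = 187.8×0.10 + 238.9×0.55 + 238.9×0.01 = 152.564; total area S = 665.6 sq m.
ᾱ = 152.564/665.6 = 0.2292; R = Sᾱ/(1−ᾱ) = 152.564/(1−0.2292) = 197.929 sq m.
Lp = Lw + 10 log₁₀(4/R) = 93.2 -16.94 = 76.3 dB.

76.3 dB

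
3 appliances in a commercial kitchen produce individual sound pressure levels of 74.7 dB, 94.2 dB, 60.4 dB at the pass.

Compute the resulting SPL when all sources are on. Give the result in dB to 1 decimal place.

Σ 10^(Lᵢ/10) = 2.661e+09.
Combined level = 10 log₁₀(2.661e+09) = 94.3 dB.

94.3 dB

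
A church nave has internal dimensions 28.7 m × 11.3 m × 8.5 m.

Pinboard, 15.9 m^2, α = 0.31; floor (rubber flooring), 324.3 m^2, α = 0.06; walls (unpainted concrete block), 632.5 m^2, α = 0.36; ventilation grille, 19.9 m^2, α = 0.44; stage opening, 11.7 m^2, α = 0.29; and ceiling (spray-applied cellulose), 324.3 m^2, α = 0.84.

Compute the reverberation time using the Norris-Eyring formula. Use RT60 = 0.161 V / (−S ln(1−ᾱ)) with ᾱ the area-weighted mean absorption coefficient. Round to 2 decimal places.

Total surface area S = 15.9 + 324.3 + 632.5 + 19.9 + 11.7 + 324.3 = 1328.6 m^2.
Σ(Sᵢαᵢ) = 15.9·0.31 + 324.3·0.06 + 632.5·0.36 + 19.9·0.44 + 11.7·0.29 + 324.3·0.84 = 536.648.
Mean coefficient ᾱ = A/S = 0.4039.
−S·ln(1−ᾱ) = −1328.6 × ln(1 − 0.4039) = 687.347.
V = 28.7 × 11.3 × 8.5 = 2756.635 m³.
T = 0.161·V/[−S·ln(1−ᾱ)] = 0.161·2756.635/687.347 = 0.65 s.

0.65 s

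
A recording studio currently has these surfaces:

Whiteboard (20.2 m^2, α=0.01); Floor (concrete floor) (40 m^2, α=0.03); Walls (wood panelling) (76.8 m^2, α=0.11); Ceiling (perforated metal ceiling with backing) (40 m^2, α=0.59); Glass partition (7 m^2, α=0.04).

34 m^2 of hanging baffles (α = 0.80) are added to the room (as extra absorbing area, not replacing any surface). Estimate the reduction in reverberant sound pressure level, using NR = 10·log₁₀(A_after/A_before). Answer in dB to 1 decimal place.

2.6 dB

A_before = Σ Sᵢαᵢ = 20.2·0.01 + 40·0.03 + 76.8·0.11 + 40·0.59 + 7·0.04 = 33.730 sabins.
Treatment contributes 34·0.80 = 27.200 sabins.
New total A_after = 60.930 sabins.
Reduction = 10 log₁₀(A_after/A_before) = 10 log₁₀(1.8064) = 2.6 dB.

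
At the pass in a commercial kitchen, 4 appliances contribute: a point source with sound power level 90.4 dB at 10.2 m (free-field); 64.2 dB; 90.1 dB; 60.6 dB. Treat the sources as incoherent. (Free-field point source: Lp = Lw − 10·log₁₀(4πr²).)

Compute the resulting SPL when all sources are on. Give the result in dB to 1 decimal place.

90.1 dB

Source at 10.2 m: Lp = 90.4 − 10·log₁₀(4π·10.2²) = 90.4 − 10·log₁₀(1307.405) = 59.2 dB.
Sum in the linear (power) domain: Σ 10^(Lᵢ/10) = 10^(59.2/10) + 10^(64.2/10) + 10^(90.1/10) + 10^(60.6/10) = 1.028e+09.
Back to dB: 10·log₁₀ Σ = 90.1 dB.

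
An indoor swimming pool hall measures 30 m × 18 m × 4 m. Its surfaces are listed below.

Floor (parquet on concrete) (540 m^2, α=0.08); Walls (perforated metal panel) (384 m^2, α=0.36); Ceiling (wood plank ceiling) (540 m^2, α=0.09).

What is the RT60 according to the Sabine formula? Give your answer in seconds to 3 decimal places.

1.512 sec

A = Σ Sᵢαᵢ = 540×0.08 + 384×0.36 + 540×0.09 = 230.040 sabins.
Volume V = 30 × 18 × 4 = 2160 m³.
T = 0.161 V/A = 0.161·2160/230.040 = 1.512 s.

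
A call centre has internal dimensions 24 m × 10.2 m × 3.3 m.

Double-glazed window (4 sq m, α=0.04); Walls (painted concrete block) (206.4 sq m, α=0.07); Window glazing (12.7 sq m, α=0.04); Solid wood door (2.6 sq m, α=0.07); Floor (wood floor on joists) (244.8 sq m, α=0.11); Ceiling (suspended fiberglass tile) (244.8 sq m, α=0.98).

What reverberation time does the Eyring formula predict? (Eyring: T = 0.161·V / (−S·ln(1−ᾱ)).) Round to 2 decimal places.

0.36 s

Total surface area S = 4 + 206.4 + 12.7 + 2.6 + 244.8 + 244.8 = 715.3 sq m.
Absorption A = 4×0.04 + 206.4×0.07 + 12.7×0.04 + 2.6×0.07 + 244.8×0.11 + 244.8×0.98 = 282.130 sabins.
ᾱ = 282.130 / 715.3 = 0.3944.
−S·ln(1−ᾱ) = −715.3 × ln(1 − 0.3944) = 358.748.
V = 24 × 10.2 × 3.3 = 807.84 m³.
T = 0.161·V/[−S·ln(1−ᾱ)] = 0.161·807.84/358.748 = 0.36 s.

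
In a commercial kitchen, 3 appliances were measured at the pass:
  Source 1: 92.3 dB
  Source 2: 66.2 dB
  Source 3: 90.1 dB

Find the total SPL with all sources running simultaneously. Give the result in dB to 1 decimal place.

94.4 dB

Sum in the linear (power) domain: Σ 10^(Lᵢ/10) = 10^(92.3/10) + 10^(66.2/10) + 10^(90.1/10) = 2.726e+09.
Back to dB: 10·log₁₀ Σ = 94.4 dB.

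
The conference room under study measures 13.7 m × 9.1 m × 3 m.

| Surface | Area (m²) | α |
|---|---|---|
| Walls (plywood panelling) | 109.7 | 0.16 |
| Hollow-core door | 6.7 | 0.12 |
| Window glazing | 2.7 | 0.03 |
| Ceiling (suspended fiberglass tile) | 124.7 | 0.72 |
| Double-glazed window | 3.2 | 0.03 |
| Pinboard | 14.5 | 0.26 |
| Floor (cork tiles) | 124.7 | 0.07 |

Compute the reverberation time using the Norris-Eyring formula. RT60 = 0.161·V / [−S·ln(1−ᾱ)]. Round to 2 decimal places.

S = Σ Sᵢ = 386.2 m².
Σ(Sᵢαᵢ) = 109.7·0.16 + 6.7·0.12 + 2.7·0.03 + 124.7·0.72 + 3.2·0.03 + 14.5·0.26 + 124.7·0.07 = 120.816.
ᾱ = 120.816 / 386.2 = 0.3128.
−S·ln(1−ᾱ) = −386.2 × ln(1 − 0.3128) = 144.875.
V = 13.7 × 9.1 × 3 = 374.01 m³.
T = 0.161·V/[−S·ln(1−ᾱ)] = 0.161·374.01/144.875 = 0.42 s.

0.42 s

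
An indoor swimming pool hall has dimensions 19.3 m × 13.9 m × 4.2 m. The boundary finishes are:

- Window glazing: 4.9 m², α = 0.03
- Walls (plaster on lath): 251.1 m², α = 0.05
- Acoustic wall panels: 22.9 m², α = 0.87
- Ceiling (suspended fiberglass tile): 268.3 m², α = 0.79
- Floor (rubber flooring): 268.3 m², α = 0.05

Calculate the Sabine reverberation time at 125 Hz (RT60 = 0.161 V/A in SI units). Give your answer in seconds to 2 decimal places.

0.70 s

Total absorption A = 4.9*0.03 + 251.1*0.05 + 22.9*0.87 + 268.3*0.79 + 268.3*0.05
  = 0.147 + 12.555 + 19.923 + 211.957 + 13.415 = 257.997 m² sabins.
Room volume: 1126.734 m³.
Sabine: RT60 = 0.161 × 1126.734 / 257.997 = 0.70 s.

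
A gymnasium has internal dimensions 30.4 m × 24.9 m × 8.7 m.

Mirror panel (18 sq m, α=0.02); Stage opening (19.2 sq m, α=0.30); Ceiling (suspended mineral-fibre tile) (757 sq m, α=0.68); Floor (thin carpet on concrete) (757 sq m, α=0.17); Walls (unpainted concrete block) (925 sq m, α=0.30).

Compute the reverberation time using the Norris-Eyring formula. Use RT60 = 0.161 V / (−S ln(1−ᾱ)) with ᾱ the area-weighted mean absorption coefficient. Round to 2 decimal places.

0.91 s

Total surface area S = 18 + 19.2 + 757 + 757 + 925 = 2476.2 sq m.
Absorption A = 18·0.02 + 19.2·0.30 + 757·0.68 + 757·0.17 + 925·0.30 = 927.070 sabins.
ᾱ = 927.070 / 2476.2 = 0.3744.
−S·ln(1−ᾱ) = −2476.2 × ln(1 − 0.3744) = 1161.447.
V = 30.4 × 24.9 × 8.7 = 6585.552 m³.
RT60 = 0.161 × 6585.552 / 1161.447 = 0.91 s.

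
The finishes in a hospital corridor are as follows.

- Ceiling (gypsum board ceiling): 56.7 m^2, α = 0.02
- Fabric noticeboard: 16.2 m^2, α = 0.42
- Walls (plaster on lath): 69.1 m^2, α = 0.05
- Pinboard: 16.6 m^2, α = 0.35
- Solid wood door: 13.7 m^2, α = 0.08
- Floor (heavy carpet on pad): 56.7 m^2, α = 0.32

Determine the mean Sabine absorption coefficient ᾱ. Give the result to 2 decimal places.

S = Σ Sᵢ = 56.7 + 16.2 + 69.1 + 16.6 + 13.7 + 56.7 = 229.0 m^2.
A = 56.7×0.02 + 16.2×0.42 + 69.1×0.05 + 16.6×0.35 + 13.7×0.08 + 56.7×0.32 = 36.443 sabins.
ᾱ = 36.443 / 229.0 = 0.16.

0.16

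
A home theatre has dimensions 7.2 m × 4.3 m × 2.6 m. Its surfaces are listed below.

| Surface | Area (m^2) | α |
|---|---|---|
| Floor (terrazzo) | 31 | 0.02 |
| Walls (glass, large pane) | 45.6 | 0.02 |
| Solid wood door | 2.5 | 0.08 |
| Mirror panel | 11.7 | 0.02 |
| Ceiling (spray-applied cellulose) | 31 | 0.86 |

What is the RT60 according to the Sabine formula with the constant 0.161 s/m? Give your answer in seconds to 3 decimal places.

0.453 s

Equivalent absorption area: A = 31*0.02 + 45.6*0.02 + 2.5*0.08 + 11.7*0.02 + 31*0.86 = 28.626 m^2.
Room volume: 80.496 m³.
Sabine: RT60 = 0.161 × 80.496 / 28.626 = 0.453 s.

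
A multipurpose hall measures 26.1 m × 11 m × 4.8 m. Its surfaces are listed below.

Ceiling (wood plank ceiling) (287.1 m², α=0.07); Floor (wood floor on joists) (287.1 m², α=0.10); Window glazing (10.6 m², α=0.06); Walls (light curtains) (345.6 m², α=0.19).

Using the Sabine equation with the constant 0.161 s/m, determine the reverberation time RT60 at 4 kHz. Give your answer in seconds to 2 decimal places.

A = Σ Sᵢαᵢ = 287.1*0.07 + 287.1*0.10 + 10.6*0.06 + 345.6*0.19 = 115.107 sabins.
V = 26.1·11·4.8 = 1378.08 m³.
T = 0.161 V/A = 0.161·1378.08/115.107 = 1.93 s.

1.93 sec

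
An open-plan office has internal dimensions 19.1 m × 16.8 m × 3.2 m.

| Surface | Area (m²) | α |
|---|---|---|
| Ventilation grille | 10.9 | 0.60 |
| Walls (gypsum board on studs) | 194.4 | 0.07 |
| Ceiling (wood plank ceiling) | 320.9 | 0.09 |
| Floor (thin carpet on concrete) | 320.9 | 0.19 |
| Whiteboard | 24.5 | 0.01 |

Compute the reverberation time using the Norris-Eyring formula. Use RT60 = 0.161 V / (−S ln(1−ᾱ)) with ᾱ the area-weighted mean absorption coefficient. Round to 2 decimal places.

S = Σ Sᵢ = 871.6 m².
Absorption A = 10.9×0.60 + 194.4×0.07 + 320.9×0.09 + 320.9×0.19 + 24.5×0.01 = 110.245 sabins.
Mean coefficient ᾱ = A/S = 0.1265.
Eyring denominator: −S ln(1−ᾱ) = 117.881.
V = 19.1 × 16.8 × 3.2 = 1026.816 m³.
T = 0.161·V/[−S·ln(1−ᾱ)] = 0.161·1026.816/117.881 = 1.40 s.

1.40 s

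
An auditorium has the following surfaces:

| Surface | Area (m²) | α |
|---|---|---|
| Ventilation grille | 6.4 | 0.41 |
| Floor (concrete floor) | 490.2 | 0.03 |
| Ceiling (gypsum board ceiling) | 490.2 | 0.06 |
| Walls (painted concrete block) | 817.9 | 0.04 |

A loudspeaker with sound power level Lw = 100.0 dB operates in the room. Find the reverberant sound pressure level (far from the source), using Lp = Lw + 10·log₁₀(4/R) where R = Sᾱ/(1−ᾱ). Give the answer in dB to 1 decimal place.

86.8 dB

A = 79.458 sabins; S = 1804.7 m².
ᾱ = 0.0440, so room constant R = A/(1−ᾱ) = 83.115 m².
Lp = Lw + 10 log₁₀(4/R) = 100.0 -13.18 = 86.8 dB.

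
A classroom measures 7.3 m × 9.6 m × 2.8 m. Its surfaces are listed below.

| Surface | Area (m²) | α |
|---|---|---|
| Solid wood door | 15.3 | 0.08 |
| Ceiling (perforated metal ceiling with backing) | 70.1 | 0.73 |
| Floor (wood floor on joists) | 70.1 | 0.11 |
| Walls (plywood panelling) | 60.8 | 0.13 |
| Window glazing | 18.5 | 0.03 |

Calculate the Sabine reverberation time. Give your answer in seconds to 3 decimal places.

Total absorption A = 15.3*0.08 + 70.1*0.73 + 70.1*0.11 + 60.8*0.13 + 18.5*0.03
  = 1.224 + 51.173 + 7.711 + 7.904 + 0.555 = 68.567 m² sabins.
Volume V = 7.3 × 9.6 × 2.8 = 196.224 m³.
T = 0.161 V/A = 0.161·196.224/68.567 = 0.461 s.

0.461 s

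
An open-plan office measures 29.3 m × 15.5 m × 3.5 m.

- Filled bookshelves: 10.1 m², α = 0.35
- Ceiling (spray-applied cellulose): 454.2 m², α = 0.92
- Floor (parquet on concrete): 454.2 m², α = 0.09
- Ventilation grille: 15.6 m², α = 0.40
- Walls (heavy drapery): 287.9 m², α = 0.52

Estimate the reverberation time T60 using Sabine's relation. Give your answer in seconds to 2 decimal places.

0.41 s

A = Σ Sᵢαᵢ = 10.1×0.35 + 454.2×0.92 + 454.2×0.09 + 15.6×0.40 + 287.9×0.52 = 618.225 sabins.
Room volume: 1589.525 m³.
T = 0.161 V/A = 0.161·1589.525/618.225 = 0.41 s.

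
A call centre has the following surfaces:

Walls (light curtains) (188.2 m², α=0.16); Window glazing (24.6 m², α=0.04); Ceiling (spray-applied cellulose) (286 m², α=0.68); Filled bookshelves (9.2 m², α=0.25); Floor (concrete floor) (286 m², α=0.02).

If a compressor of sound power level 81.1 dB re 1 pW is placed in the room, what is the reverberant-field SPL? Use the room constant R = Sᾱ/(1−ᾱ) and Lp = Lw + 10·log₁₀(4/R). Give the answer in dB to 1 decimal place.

Σ(Sᵢαᵢ) = 188.2·0.16 + 24.6·0.04 + 286·0.68 + 9.2·0.25 + 286·0.02 = 233.596; total area S = 794.0 m².
ᾱ = 0.2942, so room constant R = A/(1−ᾱ) = 330.966 m².
Lp = Lw + 10 log₁₀(4/R) = 81.1 -19.18 = 61.9 dB.

61.9 dB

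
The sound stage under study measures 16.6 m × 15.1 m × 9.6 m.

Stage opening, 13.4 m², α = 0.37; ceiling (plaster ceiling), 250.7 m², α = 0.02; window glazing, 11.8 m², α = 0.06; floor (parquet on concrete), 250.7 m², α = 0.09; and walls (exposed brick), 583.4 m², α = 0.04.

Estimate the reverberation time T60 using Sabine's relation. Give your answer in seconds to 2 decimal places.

Equivalent absorption area: A = 13.4×0.37 + 250.7×0.02 + 11.8×0.06 + 250.7×0.09 + 583.4×0.04 = 56.579 m².
Room volume: 2406.336 m³.
Sabine: RT60 = 0.161 × 2406.336 / 56.579 = 6.85 s.

6.85 seconds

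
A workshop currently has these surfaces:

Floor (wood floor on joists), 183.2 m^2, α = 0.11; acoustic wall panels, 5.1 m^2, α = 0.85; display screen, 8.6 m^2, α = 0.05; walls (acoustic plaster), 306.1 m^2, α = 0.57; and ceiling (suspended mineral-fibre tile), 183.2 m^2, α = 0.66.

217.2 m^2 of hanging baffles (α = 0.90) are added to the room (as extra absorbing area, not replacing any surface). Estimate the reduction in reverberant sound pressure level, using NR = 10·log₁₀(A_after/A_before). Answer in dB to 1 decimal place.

2.1 dB

Equivalent absorption area: A_before = 183.2×0.11 + 5.1×0.85 + 8.6×0.05 + 306.1×0.57 + 183.2×0.66 = 320.306 m^2.
Added absorption = 217.2 × 0.90 = 195.480 sabins.
New total A_after = 515.786 sabins.
NR = 10·log₁₀(515.786/320.306) = 2.1 dB.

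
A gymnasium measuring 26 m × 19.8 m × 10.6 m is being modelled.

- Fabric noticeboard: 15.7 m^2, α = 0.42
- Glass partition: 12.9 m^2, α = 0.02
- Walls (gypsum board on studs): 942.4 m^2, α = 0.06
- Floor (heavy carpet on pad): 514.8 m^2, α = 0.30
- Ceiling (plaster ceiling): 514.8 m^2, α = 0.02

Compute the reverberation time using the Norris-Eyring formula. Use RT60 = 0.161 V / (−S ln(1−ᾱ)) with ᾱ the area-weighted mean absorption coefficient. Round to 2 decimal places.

S = Σ Sᵢ = 2000.6 m^2.
Absorption A = 15.7×0.42 + 12.9×0.02 + 942.4×0.06 + 514.8×0.30 + 514.8×0.02 = 228.132 sabins.
Mean coefficient ᾱ = A/S = 0.1140.
−S·ln(1−ᾱ) = −2000.6 × ln(1 − 0.1140) = 242.149.
V = 26 × 19.8 × 10.6 = 5456.88 m³.
T = 0.161·V/[−S·ln(1−ᾱ)] = 0.161·5456.88/242.149 = 3.63 s.

3.63 seconds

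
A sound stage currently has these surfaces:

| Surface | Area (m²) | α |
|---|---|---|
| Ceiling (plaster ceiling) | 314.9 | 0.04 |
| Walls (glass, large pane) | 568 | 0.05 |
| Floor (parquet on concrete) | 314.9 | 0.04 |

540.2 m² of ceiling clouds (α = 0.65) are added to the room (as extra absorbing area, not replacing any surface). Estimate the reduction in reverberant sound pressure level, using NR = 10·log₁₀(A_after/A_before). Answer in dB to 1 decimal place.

8.8 dB

Summing Sᵢαᵢ: 12.596 + 28.400 + 12.596 → A_before = 53.592 sabins.
Treatment contributes 540.2·0.65 = 351.130 sabins.
A_after = 53.592 + 351.130 = 404.722 sabins.
Reduction = 10 log₁₀(A_after/A_before) = 10 log₁₀(7.5519) = 8.8 dB.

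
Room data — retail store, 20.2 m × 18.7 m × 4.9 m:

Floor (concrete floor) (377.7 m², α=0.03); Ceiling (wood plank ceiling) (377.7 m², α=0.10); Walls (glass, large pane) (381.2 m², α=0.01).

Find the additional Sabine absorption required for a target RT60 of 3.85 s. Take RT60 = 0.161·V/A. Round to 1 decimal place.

Total absorption A₁ = 377.7*0.03 + 377.7*0.10 + 381.2*0.01
  = 11.331 + 37.770 + 3.812 = 52.913 m² sabins.
Target A₂ = 0.161·1850.926/3.85 = 77.402 sabins (V = 1850.926 m³).
Additional absorption ΔA = 77.402 − 52.913 = 24.5 sabins.

24.5 sabins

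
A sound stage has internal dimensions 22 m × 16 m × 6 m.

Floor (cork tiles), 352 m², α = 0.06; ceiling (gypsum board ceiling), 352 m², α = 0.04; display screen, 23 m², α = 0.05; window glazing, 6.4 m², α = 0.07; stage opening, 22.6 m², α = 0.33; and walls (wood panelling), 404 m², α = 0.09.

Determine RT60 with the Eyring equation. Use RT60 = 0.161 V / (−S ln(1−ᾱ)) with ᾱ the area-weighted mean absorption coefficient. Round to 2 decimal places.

Total surface area S = 352 + 352 + 23 + 6.4 + 22.6 + 404 = 1160.0 m².
Σ(Sᵢαᵢ) = 352×0.06 + 352×0.04 + 23×0.05 + 6.4×0.07 + 22.6×0.33 + 404×0.09 = 80.616.
Mean coefficient ᾱ = A/S = 0.0695.
−S·ln(1−ᾱ) = −1160.0 × ln(1 − 0.0695) = 83.559.
V = 22 × 16 × 6 = 2112 m³.
T = 0.161·V/[−S·ln(1−ᾱ)] = 0.161·2112/83.559 = 4.07 s.

4.07 s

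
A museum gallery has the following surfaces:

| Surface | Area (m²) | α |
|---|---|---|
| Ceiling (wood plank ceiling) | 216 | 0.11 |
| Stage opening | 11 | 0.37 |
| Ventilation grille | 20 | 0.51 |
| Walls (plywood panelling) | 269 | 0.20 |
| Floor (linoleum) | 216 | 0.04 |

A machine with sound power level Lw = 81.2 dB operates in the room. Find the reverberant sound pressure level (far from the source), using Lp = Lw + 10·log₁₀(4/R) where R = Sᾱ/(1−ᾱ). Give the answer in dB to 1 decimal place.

Σ(Sᵢαᵢ) = 216×0.11 + 11×0.37 + 20×0.51 + 269×0.20 + 216×0.04 = 100.470; total area S = 732.0 m².
ᾱ = 100.470/732.0 = 0.1373; R = Sᾱ/(1−ᾱ) = 100.470/(1−0.1373) = 116.460 m².
Lp = 81.2 + 10·log₁₀(4/116.460) = 81.2 + (-14.64) = 66.6 dB.

66.6 dB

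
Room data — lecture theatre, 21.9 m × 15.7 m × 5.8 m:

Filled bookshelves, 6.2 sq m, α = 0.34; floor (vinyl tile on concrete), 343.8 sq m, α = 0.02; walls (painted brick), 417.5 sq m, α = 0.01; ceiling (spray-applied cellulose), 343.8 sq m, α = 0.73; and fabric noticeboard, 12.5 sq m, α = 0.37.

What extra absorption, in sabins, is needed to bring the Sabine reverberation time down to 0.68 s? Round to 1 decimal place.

Equivalent absorption area: A₁ = 6.2·0.34 + 343.8·0.02 + 417.5·0.01 + 343.8·0.73 + 12.5·0.37 = 268.758 sq m.
Target A₂ = 0.161·1994.214/0.68 = 472.159 sabins (V = 1994.214 m³).
Additional absorption ΔA = 472.159 − 268.758 = 203.4 sabins.

203.4 sabins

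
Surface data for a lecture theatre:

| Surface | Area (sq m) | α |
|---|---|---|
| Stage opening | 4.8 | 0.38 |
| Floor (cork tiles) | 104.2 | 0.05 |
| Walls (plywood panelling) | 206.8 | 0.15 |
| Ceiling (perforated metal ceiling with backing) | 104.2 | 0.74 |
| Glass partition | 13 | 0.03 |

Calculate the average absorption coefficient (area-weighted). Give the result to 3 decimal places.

0.267

Total surface area S = 433.0 sq m.
Weighted sum Σ Sα = 115.552.
ᾱ = 115.552 / 433.0 = 0.267.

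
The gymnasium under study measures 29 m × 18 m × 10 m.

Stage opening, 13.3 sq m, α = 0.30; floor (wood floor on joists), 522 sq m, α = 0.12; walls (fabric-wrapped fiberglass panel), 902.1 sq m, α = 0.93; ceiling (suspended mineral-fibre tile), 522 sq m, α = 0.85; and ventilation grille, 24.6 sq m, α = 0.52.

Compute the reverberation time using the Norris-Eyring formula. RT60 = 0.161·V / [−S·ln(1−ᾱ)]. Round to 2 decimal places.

Total surface area S = 13.3 + 522 + 902.1 + 522 + 24.6 = 1984.0 sq m.
Absorption A = 13.3×0.30 + 522×0.12 + 902.1×0.93 + 522×0.85 + 24.6×0.52 = 1362.075 sabins.
ᾱ = 1362.075 / 1984.0 = 0.6865.
Eyring denominator: −S ln(1−ᾱ) = 2301.353.
V = 29 × 18 × 10 = 5220 m³.
T = 0.161·V/[−S·ln(1−ᾱ)] = 0.161·5220/2301.353 = 0.37 s.

0.37 s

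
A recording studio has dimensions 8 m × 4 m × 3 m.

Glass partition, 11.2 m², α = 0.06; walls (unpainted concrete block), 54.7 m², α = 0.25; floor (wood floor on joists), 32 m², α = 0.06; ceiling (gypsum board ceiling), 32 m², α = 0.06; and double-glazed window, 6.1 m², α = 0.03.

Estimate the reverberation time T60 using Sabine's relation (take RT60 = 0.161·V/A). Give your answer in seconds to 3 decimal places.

0.841 seconds

A = Σ Sᵢαᵢ = 11.2×0.06 + 54.7×0.25 + 32×0.06 + 32×0.06 + 6.1×0.03 = 18.370 sabins.
Volume V = 8 × 4 × 3 = 96 m³.
T = 0.161 V/A = 0.161·96/18.370 = 0.841 s.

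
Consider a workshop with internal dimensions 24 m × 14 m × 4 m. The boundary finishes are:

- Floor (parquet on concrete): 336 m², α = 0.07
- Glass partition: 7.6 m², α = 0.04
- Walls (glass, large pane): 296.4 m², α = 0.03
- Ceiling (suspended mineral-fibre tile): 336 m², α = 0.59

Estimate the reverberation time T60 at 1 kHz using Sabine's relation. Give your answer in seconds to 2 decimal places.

Total absorption A = 336×0.07 + 7.6×0.04 + 296.4×0.03 + 336×0.59
  = 23.520 + 0.304 + 8.892 + 198.240 = 230.956 m² sabins.
V = 24·14·4 = 1344 m³.
T = 0.161 V/A = 0.161·1344/230.956 = 0.94 s.

0.94 sec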